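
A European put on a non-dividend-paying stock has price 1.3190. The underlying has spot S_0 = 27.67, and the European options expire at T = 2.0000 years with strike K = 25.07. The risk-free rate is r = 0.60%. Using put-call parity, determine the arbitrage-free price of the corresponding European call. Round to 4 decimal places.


Put-call parity: C - P = S_0 * exp(-qT) - K * exp(-rT).
S_0 * exp(-qT) = 27.6700 * 1.00000000 = 27.67000000
K * exp(-rT) = 25.0700 * 0.98807171 = 24.77095784
C = P + S*exp(-qT) - K*exp(-rT)
C = 1.3190 + 27.67000000 - 24.77095784 = 4.2180

Answer: Call price = 4.2180


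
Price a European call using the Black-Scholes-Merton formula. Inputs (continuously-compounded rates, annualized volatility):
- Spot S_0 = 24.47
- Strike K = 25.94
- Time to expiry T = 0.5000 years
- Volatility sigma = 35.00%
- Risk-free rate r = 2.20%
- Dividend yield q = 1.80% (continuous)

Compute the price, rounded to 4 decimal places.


Answer: Price = 1.8178

Derivation:
d1 = (ln(S/K) + (r - q + 0.5*sigma^2) * T) / (sigma * sqrt(T)) = -0.10389743
d2 = d1 - sigma * sqrt(T) = -0.35138480
exp(-rT) = 0.98906028; exp(-qT) = 0.99104038
C = S_0 * exp(-qT) * N(d1) - K * exp(-rT) * N(d2)
N(d1) = 0.45862537; N(d2) = 0.36264984
C = 24.4700 * 0.99104038 * 0.45862537 - 25.9400 * 0.98906028 * 0.36264984 = 1.8178


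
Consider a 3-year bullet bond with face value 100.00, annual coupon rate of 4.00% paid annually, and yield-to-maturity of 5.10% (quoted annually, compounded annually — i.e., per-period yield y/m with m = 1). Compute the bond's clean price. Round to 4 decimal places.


Coupon per period c = face * coupon_rate / m = 4.000000
Periods per year m = 1; per-period yield y/m = 0.051000
Number of cashflows N = 3
Cashflows (t years, CF_t, discount factor 1/(1+y/m)^(m*t), PV):
  t = 1.0000: CF_t = 4.000000, DF = 0.951475, PV = 3.805899
  t = 2.0000: CF_t = 4.000000, DF = 0.905304, PV = 3.621217
  t = 3.0000: CF_t = 104.000000, DF = 0.861374, PV = 89.582915
Price P = sum_t PV_t = 97.010031

Answer: Price = 97.0100


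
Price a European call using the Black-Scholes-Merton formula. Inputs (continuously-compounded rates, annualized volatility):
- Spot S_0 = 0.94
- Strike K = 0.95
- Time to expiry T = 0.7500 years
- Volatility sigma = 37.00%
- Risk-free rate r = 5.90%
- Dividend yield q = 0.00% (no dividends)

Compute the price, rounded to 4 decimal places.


Answer: Price = 0.1339

Derivation:
d1 = (ln(S/K) + (r - q + 0.5*sigma^2) * T) / (sigma * sqrt(T)) = 0.26528587
d2 = d1 - sigma * sqrt(T) = -0.05514353
exp(-rT) = 0.95671475; exp(-qT) = 1.00000000
C = S_0 * exp(-qT) * N(d1) - K * exp(-rT) * N(d2)
N(d1) = 0.60460537; N(d2) = 0.47801206
C = 0.9400 * 1.00000000 * 0.60460537 - 0.9500 * 0.95671475 * 0.47801206 = 0.1339


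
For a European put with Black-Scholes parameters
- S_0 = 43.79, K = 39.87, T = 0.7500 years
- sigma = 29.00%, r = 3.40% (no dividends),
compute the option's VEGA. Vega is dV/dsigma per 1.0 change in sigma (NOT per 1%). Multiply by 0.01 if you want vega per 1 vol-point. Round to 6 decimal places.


Answer: Vega = 12.633023

Derivation:
d1 = 0.6005192137; d2 = 0.3493718466
phi(d1) = 0.3331207653; exp(-qT) = 1.0000000000; exp(-rT) = 0.9748223790
Vega = S * exp(-qT) * phi(d1) * sqrt(T) = 43.7900 * 1.0000000000 * 0.3331207653 * 0.8660254038 = 12.633023


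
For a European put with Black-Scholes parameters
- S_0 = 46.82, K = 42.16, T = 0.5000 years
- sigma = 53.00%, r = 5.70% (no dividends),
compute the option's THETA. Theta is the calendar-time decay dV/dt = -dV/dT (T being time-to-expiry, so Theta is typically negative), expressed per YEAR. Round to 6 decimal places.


d1 = 0.5431742345; d2 = 0.1684076405
phi(d1) = 0.3442257256; exp(-qT) = 1.0000000000; exp(-rT) = 0.9719022941
Theta = -S*exp(-qT)*phi(d1)*sigma/(2*sqrt(T)) + r*K*exp(-rT)*N(-d2) - q*S*exp(-qT)*N(-d1)
N(-d1) = 0.2935049224; N(-d2) = 0.4331312989; sqrt(T) = 0.7071067812
Term 1 = -46.8200 * 1.0000000000 * 0.3442257256 * 0.5300 / (2 * 0.7071067812) = -6.0399814551
Term 2 = 0.0570 * 42.1600 * 0.9719022941 * 0.4331312989 = 1.0116205266
Term 3 = 0 (no dividend yield, q = 0)
Theta = -6.0399814551 + (1.0116205266) + (0.0000000000) = -5.028361

Answer: Theta = -5.028361


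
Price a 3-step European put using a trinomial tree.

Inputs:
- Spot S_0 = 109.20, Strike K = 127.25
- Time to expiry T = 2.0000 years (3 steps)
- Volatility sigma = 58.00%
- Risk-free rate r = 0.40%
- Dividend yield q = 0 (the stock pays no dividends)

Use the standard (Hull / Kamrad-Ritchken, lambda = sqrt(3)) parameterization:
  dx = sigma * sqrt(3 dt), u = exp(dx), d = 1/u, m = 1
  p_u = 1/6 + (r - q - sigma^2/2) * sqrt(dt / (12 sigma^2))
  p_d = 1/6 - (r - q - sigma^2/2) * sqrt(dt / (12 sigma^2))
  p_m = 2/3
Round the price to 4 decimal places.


dt = T/N = 0.666667; dx = sigma*sqrt(3*dt) = 0.820244
u = exp(dx) = 2.271054; d = 1/u = 0.440324
p_u = 0.099939, p_m = 0.666667, p_d = 0.233395
Discount per step: exp(-r*dt) = 0.997337
Stock lattice S(k, j) with j the centered position index:
  k=0: S(0,+0) = 109.2000
  k=1: S(1,-1) = 48.0834; S(1,+0) = 109.2000; S(1,+1) = 247.9991
  k=2: S(2,-2) = 21.1723; S(2,-1) = 48.0834; S(2,+0) = 109.2000; S(2,+1) = 247.9991; S(2,+2) = 563.2191
  k=3: S(3,-3) = 9.3227; S(3,-2) = 21.1723; S(3,-1) = 48.0834; S(3,+0) = 109.2000; S(3,+1) = 247.9991; S(3,+2) = 563.2191; S(3,+3) = 1279.1009
Terminal payoffs V(N, j) = max(K - S_T, 0):
  V(3,-3) = 117.927326; V(3,-2) = 106.077708; V(3,-1) = 79.166591; V(3,+0) = 18.050000; V(3,+1) = 0.000000; V(3,+2) = 0.000000; V(3,+3) = 0.000000
Backward induction: V(k, j) = exp(-r*dt) * [p_u * V(k+1, j+1) + p_m * V(k+1, j) + p_d * V(k+1, j-1)]
  V(2,-2) = exp(-r*dt) * [p_u*79.166591 + p_m*106.077708 + p_d*117.927326] = 105.871190
  V(2,-1) = exp(-r*dt) * [p_u*18.050000 + p_m*79.166591 + p_d*106.077708] = 79.128312
  V(2,+0) = exp(-r*dt) * [p_u*0.000000 + p_m*18.050000 + p_d*79.166591] = 30.429150
  V(2,+1) = exp(-r*dt) * [p_u*0.000000 + p_m*0.000000 + p_d*18.050000] = 4.201557
  V(2,+2) = exp(-r*dt) * [p_u*0.000000 + p_m*0.000000 + p_d*0.000000] = 0.000000
  V(1,-1) = exp(-r*dt) * [p_u*30.429150 + p_m*79.128312 + p_d*105.871190] = 80.288648
  V(1,+0) = exp(-r*dt) * [p_u*4.201557 + p_m*30.429150 + p_d*79.128312] = 39.069808
  V(1,+1) = exp(-r*dt) * [p_u*0.000000 + p_m*4.201557 + p_d*30.429150] = 9.876670
  V(0,+0) = exp(-r*dt) * [p_u*9.876670 + p_m*39.069808 + p_d*80.288648] = 45.650653

Answer: Price = V(0,0) = 45.6507


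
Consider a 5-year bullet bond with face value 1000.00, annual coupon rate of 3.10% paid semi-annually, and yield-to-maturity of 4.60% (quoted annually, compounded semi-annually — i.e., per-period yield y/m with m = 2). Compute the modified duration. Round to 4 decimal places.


Answer: Modified duration = 4.5512

Derivation:
Coupon per period c = face * coupon_rate / m = 15.500000
Periods per year m = 2; per-period yield y/m = 0.023000
Number of cashflows N = 10
Cashflows (t years, CF_t, discount factor 1/(1+y/m)^(m*t), PV):
  t = 0.5000: CF_t = 15.500000, DF = 0.977517, PV = 15.151515
  t = 1.0000: CF_t = 15.500000, DF = 0.955540, PV = 14.810865
  t = 1.5000: CF_t = 15.500000, DF = 0.934056, PV = 14.477874
  t = 2.0000: CF_t = 15.500000, DF = 0.913056, PV = 14.152370
  t = 2.5000: CF_t = 15.500000, DF = 0.892528, PV = 13.834183
  t = 3.0000: CF_t = 15.500000, DF = 0.872461, PV = 13.523151
  t = 3.5000: CF_t = 15.500000, DF = 0.852846, PV = 13.219111
  t = 4.0000: CF_t = 15.500000, DF = 0.833671, PV = 12.921908
  t = 4.5000: CF_t = 15.500000, DF = 0.814928, PV = 12.631386
  t = 5.0000: CF_t = 1015.500000, DF = 0.796606, PV = 808.953560
Price P = sum_t PV_t = 933.675923
First compute Macaulay numerator sum_t t * PV_t:
  t * PV_t at t = 0.5000: 7.575758
  t * PV_t at t = 1.0000: 14.810865
  t * PV_t at t = 1.5000: 21.716811
  t * PV_t at t = 2.0000: 28.304739
  t * PV_t at t = 2.5000: 34.585459
  t * PV_t at t = 3.0000: 40.569453
  t * PV_t at t = 3.5000: 46.266890
  t * PV_t at t = 4.0000: 51.687630
  t * PV_t at t = 4.5000: 56.841235
  t * PV_t at t = 5.0000: 4044.767800
Macaulay duration D = 4347.126641 / 933.675923 = 4.655927
Modified duration = D / (1 + y/m) = 4.655927 / (1 + 0.023000) = 4.551248


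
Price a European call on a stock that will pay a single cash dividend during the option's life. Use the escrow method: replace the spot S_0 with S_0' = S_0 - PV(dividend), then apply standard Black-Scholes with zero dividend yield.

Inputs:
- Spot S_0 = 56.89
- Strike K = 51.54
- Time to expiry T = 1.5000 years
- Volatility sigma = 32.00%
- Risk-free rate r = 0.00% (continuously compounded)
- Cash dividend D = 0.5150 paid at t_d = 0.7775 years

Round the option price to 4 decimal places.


PV(D) = D * exp(-r * t_d) = 0.5150 * 1.00000000 = 0.51500000
S_0' = S_0 - PV(D) = 56.8900 - 0.51500000 = 56.37500000
d1 = (ln(S_0'/K) + (r + sigma^2/2)*T) / (sigma*sqrt(T)) = 0.42475069
d2 = d1 - sigma*sqrt(T) = 0.03283233
exp(-rT) = 1.00000000
N(d1) = 0.66449079; N(d2) = 0.51309585
C = S_0' * N(d1) - K * exp(-rT) * N(d2) = 56.37500000 * 0.66449079 - 51.5400 * 1.00000000 * 0.51309585 = 11.0157

Answer: Price = 11.0157


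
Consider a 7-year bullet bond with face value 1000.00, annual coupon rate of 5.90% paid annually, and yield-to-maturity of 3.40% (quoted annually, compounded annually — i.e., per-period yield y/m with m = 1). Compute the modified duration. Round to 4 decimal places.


Coupon per period c = face * coupon_rate / m = 59.000000
Periods per year m = 1; per-period yield y/m = 0.034000
Number of cashflows N = 7
Cashflows (t years, CF_t, discount factor 1/(1+y/m)^(m*t), PV):
  t = 1.0000: CF_t = 59.000000, DF = 0.967118, PV = 57.059961
  t = 2.0000: CF_t = 59.000000, DF = 0.935317, PV = 55.183715
  t = 3.0000: CF_t = 59.000000, DF = 0.904562, PV = 53.369163
  t = 4.0000: CF_t = 59.000000, DF = 0.874818, PV = 51.614278
  t = 5.0000: CF_t = 59.000000, DF = 0.846052, PV = 49.917097
  t = 6.0000: CF_t = 59.000000, DF = 0.818233, PV = 48.275722
  t = 7.0000: CF_t = 1059.000000, DF = 0.791327, PV = 838.015765
Price P = sum_t PV_t = 1153.435702
First compute Macaulay numerator sum_t t * PV_t:
  t * PV_t at t = 1.0000: 57.059961
  t * PV_t at t = 2.0000: 110.367430
  t * PV_t at t = 3.0000: 160.107490
  t * PV_t at t = 4.0000: 206.457112
  t * PV_t at t = 5.0000: 249.585484
  t * PV_t at t = 6.0000: 289.654333
  t * PV_t at t = 7.0000: 5866.110355
Macaulay duration D = 6939.342165 / 1153.435702 = 6.016237
Modified duration = D / (1 + y/m) = 6.016237 / (1 + 0.034000) = 5.818411

Answer: Modified duration = 5.8184


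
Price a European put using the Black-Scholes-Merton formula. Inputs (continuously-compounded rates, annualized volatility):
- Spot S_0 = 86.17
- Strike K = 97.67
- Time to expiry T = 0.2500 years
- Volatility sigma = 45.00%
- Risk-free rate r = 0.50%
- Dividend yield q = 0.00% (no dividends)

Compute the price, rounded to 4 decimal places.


Answer: Price = 15.1293

Derivation:
d1 = (ln(S/K) + (r - q + 0.5*sigma^2) * T) / (sigma * sqrt(T)) = -0.43871049
d2 = d1 - sigma * sqrt(T) = -0.66371049
exp(-rT) = 0.99875078; exp(-qT) = 1.00000000
P = K * exp(-rT) * N(-d2) - S_0 * exp(-qT) * N(-d1)
N(-d1) = 0.66956434; N(-d2) = 0.74656219
P = 97.6700 * 0.99875078 * 0.74656219 - 86.1700 * 1.00000000 * 0.66956434 = 15.1293


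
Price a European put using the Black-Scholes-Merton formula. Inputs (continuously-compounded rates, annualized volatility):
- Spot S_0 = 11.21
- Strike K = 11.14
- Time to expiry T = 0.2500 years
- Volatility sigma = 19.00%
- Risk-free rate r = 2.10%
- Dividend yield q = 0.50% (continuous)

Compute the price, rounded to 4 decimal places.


Answer: Price = 0.3673

Derivation:
d1 = (ln(S/K) + (r - q + 0.5*sigma^2) * T) / (sigma * sqrt(T)) = 0.15554213
d2 = d1 - sigma * sqrt(T) = 0.06054213
exp(-rT) = 0.99476376; exp(-qT) = 0.99875078
P = K * exp(-rT) * N(-d2) - S_0 * exp(-qT) * N(-d1)
N(-d1) = 0.43819697; N(-d2) = 0.47586193
P = 11.1400 * 0.99476376 * 0.47586193 - 11.2100 * 0.99875078 * 0.43819697 = 0.3673


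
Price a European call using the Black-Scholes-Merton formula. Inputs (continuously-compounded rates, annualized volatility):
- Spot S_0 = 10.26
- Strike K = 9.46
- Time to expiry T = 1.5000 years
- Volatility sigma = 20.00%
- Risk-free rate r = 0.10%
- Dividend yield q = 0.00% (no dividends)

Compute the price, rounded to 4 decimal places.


d1 = (ln(S/K) + (r - q + 0.5*sigma^2) * T) / (sigma * sqrt(T)) = 0.46001604
d2 = d1 - sigma * sqrt(T) = 0.21506706
exp(-rT) = 0.99850112; exp(-qT) = 1.00000000
C = S_0 * exp(-qT) * N(d1) - K * exp(-rT) * N(d2)
N(d1) = 0.67724765; N(d2) = 0.58514248
C = 10.2600 * 1.00000000 * 0.67724765 - 9.4600 * 0.99850112 * 0.58514248 = 1.4214

Answer: Price = 1.4214


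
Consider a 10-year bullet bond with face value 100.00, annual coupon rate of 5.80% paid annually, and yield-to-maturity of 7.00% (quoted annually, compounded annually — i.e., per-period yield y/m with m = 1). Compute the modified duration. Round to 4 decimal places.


Coupon per period c = face * coupon_rate / m = 5.800000
Periods per year m = 1; per-period yield y/m = 0.070000
Number of cashflows N = 10
Cashflows (t years, CF_t, discount factor 1/(1+y/m)^(m*t), PV):
  t = 1.0000: CF_t = 5.800000, DF = 0.934579, PV = 5.420561
  t = 2.0000: CF_t = 5.800000, DF = 0.873439, PV = 5.065945
  t = 3.0000: CF_t = 5.800000, DF = 0.816298, PV = 4.734528
  t = 4.0000: CF_t = 5.800000, DF = 0.762895, PV = 4.424792
  t = 5.0000: CF_t = 5.800000, DF = 0.712986, PV = 4.135320
  t = 6.0000: CF_t = 5.800000, DF = 0.666342, PV = 3.864785
  t = 7.0000: CF_t = 5.800000, DF = 0.622750, PV = 3.611949
  t = 8.0000: CF_t = 5.800000, DF = 0.582009, PV = 3.375653
  t = 9.0000: CF_t = 5.800000, DF = 0.543934, PV = 3.154816
  t = 10.0000: CF_t = 105.800000, DF = 0.508349, PV = 53.783355
Price P = sum_t PV_t = 91.571702
First compute Macaulay numerator sum_t t * PV_t:
  t * PV_t at t = 1.0000: 5.420561
  t * PV_t at t = 2.0000: 10.131889
  t * PV_t at t = 3.0000: 14.203583
  t * PV_t at t = 4.0000: 17.699169
  t * PV_t at t = 5.0000: 20.676599
  t * PV_t at t = 6.0000: 23.188709
  t * PV_t at t = 7.0000: 25.283640
  t * PV_t at t = 8.0000: 27.005222
  t * PV_t at t = 9.0000: 28.393341
  t * PV_t at t = 10.0000: 537.833551
Macaulay duration D = 709.836265 / 91.571702 = 7.751699
Modified duration = D / (1 + y/m) = 7.751699 / (1 + 0.070000) = 7.244578

Answer: Modified duration = 7.2446


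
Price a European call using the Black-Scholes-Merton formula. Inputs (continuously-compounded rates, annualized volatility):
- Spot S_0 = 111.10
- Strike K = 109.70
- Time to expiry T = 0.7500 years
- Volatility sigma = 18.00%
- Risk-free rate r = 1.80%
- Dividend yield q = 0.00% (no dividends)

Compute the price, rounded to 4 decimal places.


d1 = (ln(S/K) + (r - q + 0.5*sigma^2) * T) / (sigma * sqrt(T)) = 0.24589559
d2 = d1 - sigma * sqrt(T) = 0.09001102
exp(-rT) = 0.98659072; exp(-qT) = 1.00000000
C = S_0 * exp(-qT) * N(d1) - K * exp(-rT) * N(d2)
N(d1) = 0.59711847; N(d2) = 0.53586077
C = 111.1000 * 1.00000000 * 0.59711847 - 109.7000 * 0.98659072 * 0.53586077 = 8.3442

Answer: Price = 8.3442


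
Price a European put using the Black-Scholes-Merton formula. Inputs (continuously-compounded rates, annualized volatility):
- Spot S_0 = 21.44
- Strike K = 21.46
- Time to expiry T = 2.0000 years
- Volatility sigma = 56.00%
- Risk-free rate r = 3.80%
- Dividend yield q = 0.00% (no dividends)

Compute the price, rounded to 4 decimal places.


d1 = (ln(S/K) + (r - q + 0.5*sigma^2) * T) / (sigma * sqrt(T)) = 0.49076696
d2 = d1 - sigma * sqrt(T) = -0.30119264
exp(-rT) = 0.92681621; exp(-qT) = 1.00000000
P = K * exp(-rT) * N(-d2) - S_0 * exp(-qT) * N(-d1)
N(-d1) = 0.31179564; N(-d2) = 0.61836620
P = 21.4600 * 0.92681621 * 0.61836620 - 21.4400 * 1.00000000 * 0.31179564 = 5.6141

Answer: Price = 5.6141


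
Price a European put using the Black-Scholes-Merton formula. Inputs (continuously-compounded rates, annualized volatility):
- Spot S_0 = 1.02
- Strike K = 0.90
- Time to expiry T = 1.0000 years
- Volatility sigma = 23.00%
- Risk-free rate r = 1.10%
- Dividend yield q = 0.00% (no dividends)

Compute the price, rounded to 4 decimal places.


d1 = (ln(S/K) + (r - q + 0.5*sigma^2) * T) / (sigma * sqrt(T)) = 0.70701367
d2 = d1 - sigma * sqrt(T) = 0.47701367
exp(-rT) = 0.98906028; exp(-qT) = 1.00000000
P = K * exp(-rT) * N(-d2) - S_0 * exp(-qT) * N(-d1)
N(-d1) = 0.23977899; N(-d2) = 0.31667620
P = 0.9000 * 0.98906028 * 0.31667620 - 1.0200 * 1.00000000 * 0.23977899 = 0.0373

Answer: Price = 0.0373


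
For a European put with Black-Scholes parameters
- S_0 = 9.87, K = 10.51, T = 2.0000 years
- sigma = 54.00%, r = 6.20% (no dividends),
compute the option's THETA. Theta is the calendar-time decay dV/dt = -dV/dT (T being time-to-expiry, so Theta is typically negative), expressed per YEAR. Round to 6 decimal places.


d1 = 0.4619406410; d2 = -0.3017346827
phi(d1) = 0.3585693793; exp(-qT) = 1.0000000000; exp(-rT) = 0.8833798409
Theta = -S*exp(-qT)*phi(d1)*sigma/(2*sqrt(T)) + r*K*exp(-rT)*N(-d2) - q*S*exp(-qT)*N(-d1)
N(-d1) = 0.3220619442; N(-d2) = 0.6185728366; sqrt(T) = 1.4142135624
Term 1 = -9.8700 * 1.0000000000 * 0.3585693793 * 0.5400 / (2 * 1.4142135624) = -0.6756769729
Term 2 = 0.0620 * 10.5100 * 0.8833798409 * 0.6185728366 = 0.3560678274
Term 3 = 0 (no dividend yield, q = 0)
Theta = -0.6756769729 + (0.3560678274) + (0.0000000000) = -0.319609

Answer: Theta = -0.319609


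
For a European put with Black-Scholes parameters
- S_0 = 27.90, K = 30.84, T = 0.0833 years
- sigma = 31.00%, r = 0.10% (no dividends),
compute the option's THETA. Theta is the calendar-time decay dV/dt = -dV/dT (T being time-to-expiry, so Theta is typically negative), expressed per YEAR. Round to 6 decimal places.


d1 = -1.0740862821; d2 = -1.1635576742
phi(d1) = 0.2240761782; exp(-qT) = 1.0000000000; exp(-rT) = 0.9999167035
Theta = -S*exp(-qT)*phi(d1)*sigma/(2*sqrt(T)) + r*K*exp(-rT)*N(-d2) - q*S*exp(-qT)*N(-d1)
N(-d1) = 0.8586079939; N(-d2) = 0.8776983437; sqrt(T) = 0.2886173938
Term 1 = -27.9000 * 1.0000000000 * 0.2240761782 * 0.3100 / (2 * 0.2886173938) = -3.3574464098
Term 2 = 0.0010 * 30.8400 * 0.9999167035 * 0.8776983437 = 0.0270659622
Term 3 = 0 (no dividend yield, q = 0)
Theta = -3.3574464098 + (0.0270659622) + (0.0000000000) = -3.330380

Answer: Theta = -3.330380


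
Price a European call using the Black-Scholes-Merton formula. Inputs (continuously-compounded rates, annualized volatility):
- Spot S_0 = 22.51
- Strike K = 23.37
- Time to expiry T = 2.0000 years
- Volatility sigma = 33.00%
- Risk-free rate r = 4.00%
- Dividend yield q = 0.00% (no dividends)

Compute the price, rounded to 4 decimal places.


Answer: Price = 4.5518

Derivation:
d1 = (ln(S/K) + (r - q + 0.5*sigma^2) * T) / (sigma * sqrt(T)) = 0.32442596
d2 = d1 - sigma * sqrt(T) = -0.14226451
exp(-rT) = 0.92311635; exp(-qT) = 1.00000000
C = S_0 * exp(-qT) * N(d1) - K * exp(-rT) * N(d2)
N(d1) = 0.62719222; N(d2) = 0.44343554
C = 22.5100 * 1.00000000 * 0.62719222 - 23.3700 * 0.92311635 * 0.44343554 = 4.5518


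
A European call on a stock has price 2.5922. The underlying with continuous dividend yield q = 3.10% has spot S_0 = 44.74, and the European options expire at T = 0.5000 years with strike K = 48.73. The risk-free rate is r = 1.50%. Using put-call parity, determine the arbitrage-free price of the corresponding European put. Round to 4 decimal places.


Put-call parity: C - P = S_0 * exp(-qT) - K * exp(-rT).
S_0 * exp(-qT) = 44.7400 * 0.98461951 = 44.05187673
K * exp(-rT) = 48.7300 * 0.99252805 = 48.36589211
P = C - S*exp(-qT) + K*exp(-rT)
P = 2.5922 - 44.05187673 + 48.36589211 = 6.9062

Answer: Put price = 6.9062


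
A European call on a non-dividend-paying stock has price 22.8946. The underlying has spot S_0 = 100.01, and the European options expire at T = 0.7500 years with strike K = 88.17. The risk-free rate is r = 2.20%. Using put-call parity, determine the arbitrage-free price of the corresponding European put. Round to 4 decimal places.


Put-call parity: C - P = S_0 * exp(-qT) - K * exp(-rT).
S_0 * exp(-qT) = 100.0100 * 1.00000000 = 100.01000000
K * exp(-rT) = 88.1700 * 0.98363538 = 86.72713140
P = C - S*exp(-qT) + K*exp(-rT)
P = 22.8946 - 100.01000000 + 86.72713140 = 9.6117

Answer: Put price = 9.6117


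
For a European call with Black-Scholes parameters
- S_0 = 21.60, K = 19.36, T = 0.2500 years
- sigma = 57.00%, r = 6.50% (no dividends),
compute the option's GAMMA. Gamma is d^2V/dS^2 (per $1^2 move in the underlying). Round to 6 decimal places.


d1 = 0.5836727468; d2 = 0.2986727468
phi(d1) = 0.3364601806; exp(-qT) = 1.0000000000; exp(-rT) = 0.9838813190
Gamma = exp(-qT) * phi(d1) / (S * sigma * sqrt(T)) = 1.0000000000 * 0.3364601806 / (21.6000 * 0.5700 * 0.5000000000) = 0.054656

Answer: Gamma = 0.054656


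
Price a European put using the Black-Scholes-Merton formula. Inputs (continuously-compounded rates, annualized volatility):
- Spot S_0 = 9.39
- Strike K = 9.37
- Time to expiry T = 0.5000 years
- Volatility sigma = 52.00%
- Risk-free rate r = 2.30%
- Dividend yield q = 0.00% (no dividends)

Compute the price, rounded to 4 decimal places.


Answer: Price = 1.2978

Derivation:
d1 = (ln(S/K) + (r - q + 0.5*sigma^2) * T) / (sigma * sqrt(T)) = 0.22092245
d2 = d1 - sigma * sqrt(T) = -0.14677307
exp(-rT) = 0.98856587; exp(-qT) = 1.00000000
P = K * exp(-rT) * N(-d2) - S_0 * exp(-qT) * N(-d1)
N(-d1) = 0.41257641; N(-d2) = 0.55834443
P = 9.3700 * 0.98856587 * 0.55834443 - 9.3900 * 1.00000000 * 0.41257641 = 1.2978


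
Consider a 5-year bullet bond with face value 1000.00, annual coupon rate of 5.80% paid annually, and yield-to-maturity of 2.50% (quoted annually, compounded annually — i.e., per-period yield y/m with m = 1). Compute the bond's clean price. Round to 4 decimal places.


Coupon per period c = face * coupon_rate / m = 58.000000
Periods per year m = 1; per-period yield y/m = 0.025000
Number of cashflows N = 5
Cashflows (t years, CF_t, discount factor 1/(1+y/m)^(m*t), PV):
  t = 1.0000: CF_t = 58.000000, DF = 0.975610, PV = 56.585366
  t = 2.0000: CF_t = 58.000000, DF = 0.951814, PV = 55.205235
  t = 3.0000: CF_t = 58.000000, DF = 0.928599, PV = 53.858766
  t = 4.0000: CF_t = 58.000000, DF = 0.905951, PV = 52.545137
  t = 5.0000: CF_t = 1058.000000, DF = 0.883854, PV = 935.117836
Price P = sum_t PV_t = 1153.312340

Answer: Price = 1153.3123


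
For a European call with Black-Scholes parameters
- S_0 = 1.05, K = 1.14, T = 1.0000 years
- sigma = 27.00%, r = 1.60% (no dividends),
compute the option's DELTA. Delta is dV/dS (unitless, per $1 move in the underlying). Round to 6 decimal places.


d1 = -0.1103262898; d2 = -0.3803262898
phi(d1) = 0.3965217128; exp(-qT) = 1.0000000000; exp(-rT) = 0.9841273201
N(d1) = 0.4560753042
Delta = exp(-qT) * N(d1) = 1.0000000000 * 0.4560753042 = 0.456075

Answer: Delta = 0.456075


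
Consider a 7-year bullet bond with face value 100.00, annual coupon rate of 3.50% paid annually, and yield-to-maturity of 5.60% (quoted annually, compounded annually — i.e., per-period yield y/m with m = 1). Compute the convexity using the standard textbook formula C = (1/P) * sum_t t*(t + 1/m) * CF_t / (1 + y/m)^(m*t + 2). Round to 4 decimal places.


Coupon per period c = face * coupon_rate / m = 3.500000
Periods per year m = 1; per-period yield y/m = 0.056000
Number of cashflows N = 7
Cashflows (t years, CF_t, discount factor 1/(1+y/m)^(m*t), PV):
  t = 1.0000: CF_t = 3.500000, DF = 0.946970, PV = 3.314394
  t = 2.0000: CF_t = 3.500000, DF = 0.896752, PV = 3.138631
  t = 3.0000: CF_t = 3.500000, DF = 0.849197, PV = 2.972188
  t = 4.0000: CF_t = 3.500000, DF = 0.804163, PV = 2.814572
  t = 5.0000: CF_t = 3.500000, DF = 0.761518, PV = 2.665314
  t = 6.0000: CF_t = 3.500000, DF = 0.721135, PV = 2.523972
  t = 7.0000: CF_t = 103.500000, DF = 0.682893, PV = 70.679411
Price P = sum_t PV_t = 88.108482
Convexity numerator sum_t t*(t + 1/m) * CF_t / (1+y/m)^(m*t + 2):
  t = 1.0000: term = 5.944376
  t = 2.0000: term = 16.887432
  t = 3.0000: term = 31.983773
  t = 4.0000: term = 50.479440
  t = 5.0000: term = 71.703750
  t = 6.0000: term = 95.061790
  t = 7.0000: term = 3549.385028
Convexity = (1/P) * sum = 3821.445591 / 88.108482 = 43.372051

Answer: Convexity = 43.3721


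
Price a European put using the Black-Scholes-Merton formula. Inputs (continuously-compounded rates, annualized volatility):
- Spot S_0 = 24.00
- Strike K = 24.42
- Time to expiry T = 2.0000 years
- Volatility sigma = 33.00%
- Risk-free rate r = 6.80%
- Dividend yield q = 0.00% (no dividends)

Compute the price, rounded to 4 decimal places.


d1 = (ln(S/K) + (r - q + 0.5*sigma^2) * T) / (sigma * sqrt(T)) = 0.48758518
d2 = d1 - sigma * sqrt(T) = 0.02089471
exp(-rT) = 0.87284263; exp(-qT) = 1.00000000
P = K * exp(-rT) * N(-d2) - S_0 * exp(-qT) * N(-d1)
N(-d1) = 0.31292185; N(-d2) = 0.49166482
P = 24.4200 * 0.87284263 * 0.49166482 - 24.0000 * 1.00000000 * 0.31292185 = 2.9696

Answer: Price = 2.9696


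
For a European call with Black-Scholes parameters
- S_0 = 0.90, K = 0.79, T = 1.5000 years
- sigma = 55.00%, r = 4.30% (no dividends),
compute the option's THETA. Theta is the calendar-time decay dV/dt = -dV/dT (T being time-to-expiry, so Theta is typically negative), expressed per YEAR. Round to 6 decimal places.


d1 = 0.6260848542; d2 = -0.0475248250
phi(d1) = 0.3279383467; exp(-qT) = 1.0000000000; exp(-rT) = 0.9375361143
Theta = -S*exp(-qT)*phi(d1)*sigma/(2*sqrt(T)) - r*K*exp(-rT)*N(d2) + q*S*exp(-qT)*N(d1)
N(d1) = 0.7343703570; N(d2) = 0.4810474726; sqrt(T) = 1.2247448714
Term 1 = -0.9000 * 1.0000000000 * 0.3279383467 * 0.5500 / (2 * 1.2247448714) = -0.0662707334
Term 2 = -0.0430 * 0.7900 * 0.9375361143 * 0.4810474726 = -0.0153204489
Term 3 = 0 (no dividend yield, q = 0)
Theta = -0.0662707334 + (-0.0153204489) + (0.0000000000) = -0.081591

Answer: Theta = -0.081591


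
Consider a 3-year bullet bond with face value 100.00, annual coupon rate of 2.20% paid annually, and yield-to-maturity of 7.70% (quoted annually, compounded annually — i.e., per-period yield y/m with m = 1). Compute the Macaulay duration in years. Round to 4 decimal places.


Answer: Macaulay duration = 2.9302 years

Derivation:
Coupon per period c = face * coupon_rate / m = 2.200000
Periods per year m = 1; per-period yield y/m = 0.077000
Number of cashflows N = 3
Cashflows (t years, CF_t, discount factor 1/(1+y/m)^(m*t), PV):
  t = 1.0000: CF_t = 2.200000, DF = 0.928505, PV = 2.042711
  t = 2.0000: CF_t = 2.200000, DF = 0.862122, PV = 1.896668
  t = 3.0000: CF_t = 102.200000, DF = 0.800484, PV = 81.809509
Price P = sum_t PV_t = 85.748888
Macaulay numerator sum_t t * PV_t:
  t * PV_t at t = 1.0000: 2.042711
  t * PV_t at t = 2.0000: 3.793336
  t * PV_t at t = 3.0000: 245.428527
Macaulay duration D = (sum_t t * PV_t) / P = 251.264574 / 85.748888 = 2.930237


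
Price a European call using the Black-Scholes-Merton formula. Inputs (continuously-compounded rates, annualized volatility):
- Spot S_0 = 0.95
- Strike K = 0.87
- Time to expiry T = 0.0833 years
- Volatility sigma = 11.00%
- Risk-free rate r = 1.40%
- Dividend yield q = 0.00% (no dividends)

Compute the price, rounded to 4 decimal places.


Answer: Price = 0.0810

Derivation:
d1 = (ln(S/K) + (r - q + 0.5*sigma^2) * T) / (sigma * sqrt(T)) = 2.82345920
d2 = d1 - sigma * sqrt(T) = 2.79171129
exp(-rT) = 0.99883448; exp(-qT) = 1.00000000
C = S_0 * exp(-qT) * N(d1) - K * exp(-rT) * N(d2)
N(d1) = 0.99762458; N(d2) = 0.99737849
C = 0.9500 * 1.00000000 * 0.99762458 - 0.8700 * 0.99883448 * 0.99737849 = 0.0810


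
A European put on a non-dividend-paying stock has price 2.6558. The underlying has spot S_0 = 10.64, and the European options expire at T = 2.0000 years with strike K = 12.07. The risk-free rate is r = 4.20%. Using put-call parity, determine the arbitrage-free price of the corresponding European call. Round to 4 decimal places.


Put-call parity: C - P = S_0 * exp(-qT) - K * exp(-rT).
S_0 * exp(-qT) = 10.6400 * 1.00000000 = 10.64000000
K * exp(-rT) = 12.0700 * 0.91943126 = 11.09753526
C = P + S*exp(-qT) - K*exp(-rT)
C = 2.6558 + 10.64000000 - 11.09753526 = 2.1983

Answer: Call price = 2.1983


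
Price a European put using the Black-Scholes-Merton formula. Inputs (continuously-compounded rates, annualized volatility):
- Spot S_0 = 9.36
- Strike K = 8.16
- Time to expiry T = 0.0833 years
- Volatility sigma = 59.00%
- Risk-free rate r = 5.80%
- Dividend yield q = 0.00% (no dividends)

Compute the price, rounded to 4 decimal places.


Answer: Price = 0.1676

Derivation:
d1 = (ln(S/K) + (r - q + 0.5*sigma^2) * T) / (sigma * sqrt(T)) = 0.91923284
d2 = d1 - sigma * sqrt(T) = 0.74894858
exp(-rT) = 0.99518025; exp(-qT) = 1.00000000
P = K * exp(-rT) * N(-d2) - S_0 * exp(-qT) * N(-d1)
N(-d1) = 0.17898690; N(-d2) = 0.22694410
P = 8.1600 * 0.99518025 * 0.22694410 - 9.3600 * 1.00000000 * 0.17898690 = 0.1676


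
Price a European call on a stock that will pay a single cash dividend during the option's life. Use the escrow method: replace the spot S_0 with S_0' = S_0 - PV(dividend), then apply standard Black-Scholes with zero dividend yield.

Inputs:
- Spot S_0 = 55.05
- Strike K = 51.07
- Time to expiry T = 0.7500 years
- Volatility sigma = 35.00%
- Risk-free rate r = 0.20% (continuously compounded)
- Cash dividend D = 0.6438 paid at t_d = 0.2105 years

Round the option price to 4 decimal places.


Answer: Price = 8.1981

Derivation:
PV(D) = D * exp(-r * t_d) = 0.6438 * 0.99957909 = 0.64352902
S_0' = S_0 - PV(D) = 55.0500 - 0.64352902 = 54.40647098
d1 = (ln(S_0'/K) + (r + sigma^2/2)*T) / (sigma*sqrt(T)) = 0.36529235
d2 = d1 - sigma*sqrt(T) = 0.06218345
exp(-rT) = 0.99850112
N(d1) = 0.64255340; N(d2) = 0.52479163
C = S_0' * N(d1) - K * exp(-rT) * N(d2) = 54.40647098 * 0.64255340 - 51.0700 * 0.99850112 * 0.52479163 = 8.1981


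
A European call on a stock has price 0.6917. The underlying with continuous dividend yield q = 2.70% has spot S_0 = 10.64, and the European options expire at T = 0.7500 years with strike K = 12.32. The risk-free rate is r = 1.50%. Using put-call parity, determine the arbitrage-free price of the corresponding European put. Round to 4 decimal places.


Put-call parity: C - P = S_0 * exp(-qT) - K * exp(-rT).
S_0 * exp(-qT) = 10.6400 * 0.97995365 = 10.42670688
K * exp(-rT) = 12.3200 * 0.98881304 = 12.18217671
P = C - S*exp(-qT) + K*exp(-rT)
P = 0.6917 - 10.42670688 + 12.18217671 = 2.4472

Answer: Put price = 2.4472


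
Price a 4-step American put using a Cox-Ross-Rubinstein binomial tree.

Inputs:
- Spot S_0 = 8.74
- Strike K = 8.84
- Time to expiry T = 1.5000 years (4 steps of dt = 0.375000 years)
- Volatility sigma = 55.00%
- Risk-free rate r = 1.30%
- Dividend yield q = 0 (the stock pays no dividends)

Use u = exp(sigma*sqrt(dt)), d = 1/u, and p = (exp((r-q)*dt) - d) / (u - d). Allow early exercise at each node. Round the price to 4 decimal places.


Answer: Price = V(0,0) = 2.1802

Derivation:
dt = T/N = 0.375000
u = exp(sigma*sqrt(dt)) = 1.400466; d = 1/u = 0.714048
p = (exp((r-q)*dt) - d) / (u - d) = 0.423705
Discount per step: exp(-r*dt) = 0.995137
Stock lattice S(k, i) with i counting down-moves:
  k=0: S(0,0) = 8.7400
  k=1: S(1,0) = 12.2401; S(1,1) = 6.2408
  k=2: S(2,0) = 17.1418; S(2,1) = 8.7400; S(2,2) = 4.4562
  k=3: S(3,0) = 24.0065; S(3,1) = 12.2401; S(3,2) = 6.2408; S(3,3) = 3.1820
  k=4: S(4,0) = 33.6203; S(4,1) = 17.1418; S(4,2) = 8.7400; S(4,3) = 4.4562; S(4,4) = 2.2721
Terminal payoffs V(N, i) = max(K - S_T, 0):
  V(4,0) = 0.000000; V(4,1) = 0.000000; V(4,2) = 0.100000; V(4,3) = 4.383782; V(4,4) = 6.567931
Backward induction: V(k, i) = exp(-r*dt) * [p * V(k+1, i) + (1-p) * V(k+1, i+1)]; then take max(V_cont, immediate exercise) for American.
  V(3,0) = exp(-r*dt) * [p*0.000000 + (1-p)*0.000000] = 0.000000; exercise = 0.000000; V(3,0) = max -> 0.000000
  V(3,1) = exp(-r*dt) * [p*0.000000 + (1-p)*0.100000] = 0.057349; exercise = 0.000000; V(3,1) = max -> 0.057349
  V(3,2) = exp(-r*dt) * [p*0.100000 + (1-p)*4.383782] = 2.556229; exercise = 2.599219; V(3,2) = max -> 2.599219
  V(3,3) = exp(-r*dt) * [p*4.383782 + (1-p)*6.567931] = 5.615055; exercise = 5.658045; V(3,3) = max -> 5.658045
  V(2,0) = exp(-r*dt) * [p*0.000000 + (1-p)*0.057349] = 0.032889; exercise = 0.000000; V(2,0) = max -> 0.032889
  V(2,1) = exp(-r*dt) * [p*0.057349 + (1-p)*2.599219] = 1.514813; exercise = 0.100000; V(2,1) = max -> 1.514813
  V(2,2) = exp(-r*dt) * [p*2.599219 + (1-p)*5.658045] = 4.340791; exercise = 4.383782; V(2,2) = max -> 4.383782
  V(1,0) = exp(-r*dt) * [p*0.032889 + (1-p)*1.514813] = 0.882601; exercise = 0.000000; V(1,0) = max -> 0.882601
  V(1,1) = exp(-r*dt) * [p*1.514813 + (1-p)*4.383782] = 3.152777; exercise = 2.599219; V(1,1) = max -> 3.152777
  V(0,0) = exp(-r*dt) * [p*0.882601 + (1-p)*3.152777] = 2.180237; exercise = 0.100000; V(0,0) = max -> 2.180237


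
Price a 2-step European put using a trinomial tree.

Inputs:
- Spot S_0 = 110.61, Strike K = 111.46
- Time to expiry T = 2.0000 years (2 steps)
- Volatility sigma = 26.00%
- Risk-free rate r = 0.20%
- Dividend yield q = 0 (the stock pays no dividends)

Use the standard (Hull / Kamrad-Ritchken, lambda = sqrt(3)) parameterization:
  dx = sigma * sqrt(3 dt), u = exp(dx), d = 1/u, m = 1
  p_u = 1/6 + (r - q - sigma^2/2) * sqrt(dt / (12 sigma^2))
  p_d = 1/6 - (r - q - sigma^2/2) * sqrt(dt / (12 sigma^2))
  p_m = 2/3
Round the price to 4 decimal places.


Answer: Price = V(0,0) = 14.1091

Derivation:
dt = T/N = 1.000000; dx = sigma*sqrt(3*dt) = 0.450333
u = exp(dx) = 1.568835; d = 1/u = 0.637416
p_u = 0.131359, p_m = 0.666667, p_d = 0.201974
Discount per step: exp(-r*dt) = 0.998002
Stock lattice S(k, j) with j the centered position index:
  k=0: S(0,+0) = 110.6100
  k=1: S(1,-1) = 70.5046; S(1,+0) = 110.6100; S(1,+1) = 173.5288
  k=2: S(2,-2) = 44.9407; S(2,-1) = 70.5046; S(2,+0) = 110.6100; S(2,+1) = 173.5288; S(2,+2) = 272.2381
Terminal payoffs V(N, j) = max(K - S_T, 0):
  V(2,-2) = 66.519289; V(2,-1) = 40.955447; V(2,+0) = 0.850000; V(2,+1) = 0.000000; V(2,+2) = 0.000000
Backward induction: V(k, j) = exp(-r*dt) * [p_u * V(k+1, j+1) + p_m * V(k+1, j) + p_d * V(k+1, j-1)]
  V(1,-1) = exp(-r*dt) * [p_u*0.850000 + p_m*40.955447 + p_d*66.519289] = 40.768825
  V(1,+0) = exp(-r*dt) * [p_u*0.000000 + p_m*0.850000 + p_d*40.955447] = 8.820937
  V(1,+1) = exp(-r*dt) * [p_u*0.000000 + p_m*0.000000 + p_d*0.850000] = 0.171335
  V(0,+0) = exp(-r*dt) * [p_u*0.171335 + p_m*8.820937 + p_d*40.768825] = 14.109121


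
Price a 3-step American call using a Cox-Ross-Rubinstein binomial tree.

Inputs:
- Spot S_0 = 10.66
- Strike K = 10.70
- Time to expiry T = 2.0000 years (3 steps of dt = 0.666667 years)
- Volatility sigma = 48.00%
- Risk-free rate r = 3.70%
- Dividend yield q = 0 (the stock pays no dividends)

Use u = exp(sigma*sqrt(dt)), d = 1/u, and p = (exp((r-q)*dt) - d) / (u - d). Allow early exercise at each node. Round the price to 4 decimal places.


Answer: Price = V(0,0) = 3.3228

Derivation:
dt = T/N = 0.666667
u = exp(sigma*sqrt(dt)) = 1.479817; d = 1/u = 0.675759
p = (exp((r-q)*dt) - d) / (u - d) = 0.434315
Discount per step: exp(-r*dt) = 0.975635
Stock lattice S(k, i) with i counting down-moves:
  k=0: S(0,0) = 10.6600
  k=1: S(1,0) = 15.7748; S(1,1) = 7.2036
  k=2: S(2,0) = 23.3439; S(2,1) = 10.6600; S(2,2) = 4.8679
  k=3: S(3,0) = 34.5447; S(3,1) = 15.7748; S(3,2) = 7.2036; S(3,3) = 3.2895
Terminal payoffs V(N, i) = max(S_T - K, 0):
  V(3,0) = 23.844678; V(3,1) = 5.074848; V(3,2) = 0.000000; V(3,3) = 0.000000
Backward induction: V(k, i) = exp(-r*dt) * [p * V(k+1, i) + (1-p) * V(k+1, i+1)]; then take max(V_cont, immediate exercise) for American.
  V(2,0) = exp(-r*dt) * [p*23.844678 + (1-p)*5.074848] = 12.904591; exercise = 12.643887; V(2,0) = max -> 12.904591
  V(2,1) = exp(-r*dt) * [p*5.074848 + (1-p)*0.000000] = 2.150379; exercise = 0.000000; V(2,1) = max -> 2.150379
  V(2,2) = exp(-r*dt) * [p*0.000000 + (1-p)*0.000000] = 0.000000; exercise = 0.000000; V(2,2) = max -> 0.000000
  V(1,0) = exp(-r*dt) * [p*12.904591 + (1-p)*2.150379] = 6.654897; exercise = 5.074848; V(1,0) = max -> 6.654897
  V(1,1) = exp(-r*dt) * [p*2.150379 + (1-p)*0.000000] = 0.911186; exercise = 0.000000; V(1,1) = max -> 0.911186
  V(0,0) = exp(-r*dt) * [p*6.654897 + (1-p)*0.911186] = 3.322784; exercise = 0.000000; V(0,0) = max -> 3.322784


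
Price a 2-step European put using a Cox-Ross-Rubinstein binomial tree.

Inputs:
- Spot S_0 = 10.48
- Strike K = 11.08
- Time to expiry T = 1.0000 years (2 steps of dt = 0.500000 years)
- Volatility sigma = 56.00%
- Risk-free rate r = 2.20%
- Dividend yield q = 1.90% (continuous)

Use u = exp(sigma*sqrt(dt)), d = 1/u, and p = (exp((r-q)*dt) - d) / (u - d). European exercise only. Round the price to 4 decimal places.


Answer: Price = V(0,0) = 2.4824

Derivation:
dt = T/N = 0.500000
u = exp(sigma*sqrt(dt)) = 1.485839; d = 1/u = 0.673020
p = (exp((r-q)*dt) - d) / (u - d) = 0.404125
Discount per step: exp(-r*dt) = 0.989060
Stock lattice S(k, i) with i counting down-moves:
  k=0: S(0,0) = 10.4800
  k=1: S(1,0) = 15.5716; S(1,1) = 7.0533
  k=2: S(2,0) = 23.1369; S(2,1) = 10.4800; S(2,2) = 4.7470
Terminal payoffs V(N, i) = max(K - S_T, 0):
  V(2,0) = 0.000000; V(2,1) = 0.600000; V(2,2) = 6.333018
Backward induction: V(k, i) = exp(-r*dt) * [p * V(k+1, i) + (1-p) * V(k+1, i+1)].
  V(1,0) = exp(-r*dt) * [p*0.000000 + (1-p)*0.600000] = 0.353614
  V(1,1) = exp(-r*dt) * [p*0.600000 + (1-p)*6.333018] = 3.972224
  V(0,0) = exp(-r*dt) * [p*0.353614 + (1-p)*3.972224] = 2.482394


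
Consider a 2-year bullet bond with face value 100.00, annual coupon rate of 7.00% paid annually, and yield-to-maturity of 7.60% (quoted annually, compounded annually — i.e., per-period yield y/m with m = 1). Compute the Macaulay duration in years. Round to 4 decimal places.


Answer: Macaulay duration = 1.9342 years

Derivation:
Coupon per period c = face * coupon_rate / m = 7.000000
Periods per year m = 1; per-period yield y/m = 0.076000
Number of cashflows N = 2
Cashflows (t years, CF_t, discount factor 1/(1+y/m)^(m*t), PV):
  t = 1.0000: CF_t = 7.000000, DF = 0.929368, PV = 6.505576
  t = 2.0000: CF_t = 107.000000, DF = 0.863725, PV = 92.418568
Price P = sum_t PV_t = 98.924144
Macaulay numerator sum_t t * PV_t:
  t * PV_t at t = 1.0000: 6.505576
  t * PV_t at t = 2.0000: 184.837136
Macaulay duration D = (sum_t t * PV_t) / P = 191.342712 / 98.924144 = 1.934237


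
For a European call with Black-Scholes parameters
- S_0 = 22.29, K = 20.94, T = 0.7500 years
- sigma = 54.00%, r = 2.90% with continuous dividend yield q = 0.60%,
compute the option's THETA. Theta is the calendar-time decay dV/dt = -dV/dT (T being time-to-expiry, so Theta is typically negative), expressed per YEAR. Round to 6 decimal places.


Answer: Theta = -2.737948

Derivation:
d1 = 0.4043097161; d2 = -0.0633440020
phi(d1) = 0.3676324171; exp(-qT) = 0.9955101098; exp(-rT) = 0.9784848257
Theta = -S*exp(-qT)*phi(d1)*sigma/(2*sqrt(T)) - r*K*exp(-rT)*N(d2) + q*S*exp(-qT)*N(d1)
N(d1) = 0.6570075092; N(d2) = 0.4747462888; sqrt(T) = 0.8660254038
Term 1 = -22.2900 * 0.9955101098 * 0.3676324171 * 0.5400 / (2 * 0.8660254038) = -2.5433297736
Term 2 = -0.0290 * 20.9400 * 0.9784848257 * 0.4747462888 = -0.2820917264
Term 3 = 0.0060 * 22.2900 * 0.9955101098 * 0.6570075092 = 0.0874736658
Theta = -2.5433297736 + (-0.2820917264) + (0.0874736658) = -2.737948


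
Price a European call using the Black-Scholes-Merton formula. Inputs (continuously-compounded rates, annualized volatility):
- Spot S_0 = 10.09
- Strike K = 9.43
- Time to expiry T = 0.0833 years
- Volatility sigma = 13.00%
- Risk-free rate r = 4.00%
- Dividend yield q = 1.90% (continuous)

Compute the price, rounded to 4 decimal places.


d1 = (ln(S/K) + (r - q + 0.5*sigma^2) * T) / (sigma * sqrt(T)) = 1.86837513
d2 = d1 - sigma * sqrt(T) = 1.83085486
exp(-rT) = 0.99667354; exp(-qT) = 0.99841855
C = S_0 * exp(-qT) * N(d1) - K * exp(-rT) * N(d2)
N(d1) = 0.96914510; N(d2) = 0.96643890
C = 10.0900 * 0.99841855 * 0.96914510 - 9.4300 * 0.99667354 * 0.96643890 = 0.6800

Answer: Price = 0.6800


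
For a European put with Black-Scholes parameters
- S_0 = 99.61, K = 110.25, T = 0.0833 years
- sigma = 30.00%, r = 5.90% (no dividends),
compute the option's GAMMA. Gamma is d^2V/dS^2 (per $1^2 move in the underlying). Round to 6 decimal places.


Answer: Gamma = 0.026037

Derivation:
d1 = -1.0720623585; d2 = -1.1586475767
phi(d1) = 0.2245633602; exp(-qT) = 1.0000000000; exp(-rT) = 0.9950973574
Gamma = exp(-qT) * phi(d1) / (S * sigma * sqrt(T)) = 1.0000000000 * 0.2245633602 / (99.6100 * 0.3000 * 0.2886173938) = 0.026037
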